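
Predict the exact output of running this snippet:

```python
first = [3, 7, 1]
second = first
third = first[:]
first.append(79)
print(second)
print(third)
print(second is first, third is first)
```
[3, 7, 1, 79]
[3, 7, 1]
True False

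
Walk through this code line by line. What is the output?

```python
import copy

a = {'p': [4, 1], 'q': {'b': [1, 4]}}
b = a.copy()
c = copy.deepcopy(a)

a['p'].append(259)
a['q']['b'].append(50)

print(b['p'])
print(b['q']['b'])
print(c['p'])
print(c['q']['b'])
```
[4, 1, 259]
[1, 4, 50]
[4, 1]
[1, 4]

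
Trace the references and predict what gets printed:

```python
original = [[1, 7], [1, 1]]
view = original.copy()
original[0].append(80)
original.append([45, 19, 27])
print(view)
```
[[1, 7, 80], [1, 1]]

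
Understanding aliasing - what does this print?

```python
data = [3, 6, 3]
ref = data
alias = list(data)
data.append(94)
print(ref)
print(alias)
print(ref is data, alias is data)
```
[3, 6, 3, 94]
[3, 6, 3]
True False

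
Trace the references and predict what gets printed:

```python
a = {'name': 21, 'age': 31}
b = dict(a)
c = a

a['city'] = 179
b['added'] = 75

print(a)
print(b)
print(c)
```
{'name': 21, 'age': 31, 'city': 179}
{'name': 21, 'age': 31, 'added': 75}
{'name': 21, 'age': 31, 'city': 179}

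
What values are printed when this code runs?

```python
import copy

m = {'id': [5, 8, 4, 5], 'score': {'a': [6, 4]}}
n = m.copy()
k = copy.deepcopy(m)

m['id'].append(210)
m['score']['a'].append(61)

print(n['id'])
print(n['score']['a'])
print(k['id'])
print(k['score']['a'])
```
[5, 8, 4, 5, 210]
[6, 4, 61]
[5, 8, 4, 5]
[6, 4]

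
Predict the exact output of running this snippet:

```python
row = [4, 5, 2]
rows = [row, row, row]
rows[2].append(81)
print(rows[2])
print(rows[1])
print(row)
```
[4, 5, 2, 81]
[4, 5, 2, 81]
[4, 5, 2, 81]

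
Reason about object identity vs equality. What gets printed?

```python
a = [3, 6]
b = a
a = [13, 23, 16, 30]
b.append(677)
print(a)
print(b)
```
[13, 23, 16, 30]
[3, 6, 677]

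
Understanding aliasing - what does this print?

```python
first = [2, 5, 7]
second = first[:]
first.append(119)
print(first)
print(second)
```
[2, 5, 7, 119]
[2, 5, 7]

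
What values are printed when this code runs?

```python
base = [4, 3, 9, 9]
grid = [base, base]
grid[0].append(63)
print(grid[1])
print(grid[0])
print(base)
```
[4, 3, 9, 9, 63]
[4, 3, 9, 9, 63]
[4, 3, 9, 9, 63]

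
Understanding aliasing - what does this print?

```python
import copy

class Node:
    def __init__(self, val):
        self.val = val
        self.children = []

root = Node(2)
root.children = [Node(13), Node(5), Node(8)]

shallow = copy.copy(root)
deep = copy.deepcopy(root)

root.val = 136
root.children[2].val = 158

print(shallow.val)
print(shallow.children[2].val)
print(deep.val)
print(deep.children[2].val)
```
2
158
2
8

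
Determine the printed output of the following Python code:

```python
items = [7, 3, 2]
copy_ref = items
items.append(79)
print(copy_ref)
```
[7, 3, 2, 79]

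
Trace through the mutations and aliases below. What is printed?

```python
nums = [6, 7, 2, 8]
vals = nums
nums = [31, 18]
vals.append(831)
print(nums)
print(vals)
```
[31, 18]
[6, 7, 2, 8, 831]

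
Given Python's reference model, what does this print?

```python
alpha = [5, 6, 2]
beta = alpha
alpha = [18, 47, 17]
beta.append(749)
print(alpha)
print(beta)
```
[18, 47, 17]
[5, 6, 2, 749]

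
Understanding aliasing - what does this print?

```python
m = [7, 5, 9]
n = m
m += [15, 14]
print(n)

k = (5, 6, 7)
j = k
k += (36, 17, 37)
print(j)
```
[7, 5, 9, 15, 14]
(5, 6, 7)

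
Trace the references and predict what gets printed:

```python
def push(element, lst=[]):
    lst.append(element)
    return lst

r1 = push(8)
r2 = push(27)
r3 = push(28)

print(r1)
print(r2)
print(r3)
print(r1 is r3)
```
[8, 27, 28]
[8, 27, 28]
[8, 27, 28]
True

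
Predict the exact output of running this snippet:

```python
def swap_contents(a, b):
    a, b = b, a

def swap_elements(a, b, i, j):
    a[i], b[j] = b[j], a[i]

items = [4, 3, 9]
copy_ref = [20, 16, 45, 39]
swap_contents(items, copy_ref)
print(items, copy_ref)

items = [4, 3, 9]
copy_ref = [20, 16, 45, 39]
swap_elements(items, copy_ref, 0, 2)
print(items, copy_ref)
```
[4, 3, 9] [20, 16, 45, 39]
[45, 3, 9] [20, 16, 4, 39]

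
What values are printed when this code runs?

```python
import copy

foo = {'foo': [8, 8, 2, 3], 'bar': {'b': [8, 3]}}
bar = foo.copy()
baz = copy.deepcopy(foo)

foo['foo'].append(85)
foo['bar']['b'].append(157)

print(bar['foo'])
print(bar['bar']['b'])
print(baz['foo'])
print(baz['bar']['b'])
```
[8, 8, 2, 3, 85]
[8, 3, 157]
[8, 8, 2, 3]
[8, 3]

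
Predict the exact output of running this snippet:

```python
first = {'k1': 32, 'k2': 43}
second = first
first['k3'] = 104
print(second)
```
{'k1': 32, 'k2': 43, 'k3': 104}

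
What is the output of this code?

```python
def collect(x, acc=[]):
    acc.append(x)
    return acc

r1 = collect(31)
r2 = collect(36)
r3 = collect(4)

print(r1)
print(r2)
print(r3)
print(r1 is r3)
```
[31, 36, 4]
[31, 36, 4]
[31, 36, 4]
True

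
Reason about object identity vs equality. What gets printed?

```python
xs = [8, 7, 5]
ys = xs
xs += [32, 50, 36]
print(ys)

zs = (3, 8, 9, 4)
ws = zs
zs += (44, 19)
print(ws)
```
[8, 7, 5, 32, 50, 36]
(3, 8, 9, 4)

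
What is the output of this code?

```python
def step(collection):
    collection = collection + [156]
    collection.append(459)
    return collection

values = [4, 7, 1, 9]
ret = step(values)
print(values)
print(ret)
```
[4, 7, 1, 9]
[4, 7, 1, 9, 156, 459]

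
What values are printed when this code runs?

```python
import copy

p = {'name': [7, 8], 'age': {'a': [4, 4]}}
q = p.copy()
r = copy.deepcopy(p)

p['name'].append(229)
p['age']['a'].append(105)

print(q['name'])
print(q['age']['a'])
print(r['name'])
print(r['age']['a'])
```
[7, 8, 229]
[4, 4, 105]
[7, 8]
[4, 4]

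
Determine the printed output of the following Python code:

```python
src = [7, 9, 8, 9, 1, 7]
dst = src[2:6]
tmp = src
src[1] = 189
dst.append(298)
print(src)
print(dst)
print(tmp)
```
[7, 189, 8, 9, 1, 7]
[8, 9, 1, 7, 298]
[7, 189, 8, 9, 1, 7]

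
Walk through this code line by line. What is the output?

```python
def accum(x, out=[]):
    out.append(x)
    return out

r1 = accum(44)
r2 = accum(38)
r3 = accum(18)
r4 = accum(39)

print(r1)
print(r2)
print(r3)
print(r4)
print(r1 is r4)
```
[44, 38, 18, 39]
[44, 38, 18, 39]
[44, 38, 18, 39]
[44, 38, 18, 39]
True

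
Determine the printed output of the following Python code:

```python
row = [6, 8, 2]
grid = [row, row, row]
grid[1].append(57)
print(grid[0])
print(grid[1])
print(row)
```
[6, 8, 2, 57]
[6, 8, 2, 57]
[6, 8, 2, 57]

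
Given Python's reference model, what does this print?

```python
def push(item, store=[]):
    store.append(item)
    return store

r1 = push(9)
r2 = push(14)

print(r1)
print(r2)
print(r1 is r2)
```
[9, 14]
[9, 14]
True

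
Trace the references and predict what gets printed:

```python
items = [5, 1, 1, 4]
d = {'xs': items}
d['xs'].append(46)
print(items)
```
[5, 1, 1, 4, 46]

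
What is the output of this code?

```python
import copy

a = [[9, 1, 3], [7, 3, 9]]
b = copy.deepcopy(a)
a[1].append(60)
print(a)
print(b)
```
[[9, 1, 3], [7, 3, 9, 60]]
[[9, 1, 3], [7, 3, 9]]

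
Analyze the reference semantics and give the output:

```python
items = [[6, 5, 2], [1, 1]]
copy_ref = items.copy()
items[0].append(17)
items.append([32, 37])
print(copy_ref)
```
[[6, 5, 2, 17], [1, 1]]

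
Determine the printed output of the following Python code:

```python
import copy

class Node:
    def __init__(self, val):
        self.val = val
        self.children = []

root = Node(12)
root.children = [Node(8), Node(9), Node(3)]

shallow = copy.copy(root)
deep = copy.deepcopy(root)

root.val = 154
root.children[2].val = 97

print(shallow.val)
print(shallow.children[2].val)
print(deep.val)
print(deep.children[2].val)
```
12
97
12
3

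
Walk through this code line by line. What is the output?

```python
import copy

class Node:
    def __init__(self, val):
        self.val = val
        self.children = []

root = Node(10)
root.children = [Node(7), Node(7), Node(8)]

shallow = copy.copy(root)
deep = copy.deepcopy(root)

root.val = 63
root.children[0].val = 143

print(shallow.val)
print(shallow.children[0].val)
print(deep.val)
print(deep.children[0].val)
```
10
143
10
7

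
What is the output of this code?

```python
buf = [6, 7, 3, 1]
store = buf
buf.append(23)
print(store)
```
[6, 7, 3, 1, 23]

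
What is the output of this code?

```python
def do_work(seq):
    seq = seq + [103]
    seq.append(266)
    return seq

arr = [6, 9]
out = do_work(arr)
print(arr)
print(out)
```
[6, 9]
[6, 9, 103, 266]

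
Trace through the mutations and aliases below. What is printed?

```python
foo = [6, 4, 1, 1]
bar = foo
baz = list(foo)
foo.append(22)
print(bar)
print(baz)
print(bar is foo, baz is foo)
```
[6, 4, 1, 1, 22]
[6, 4, 1, 1]
True False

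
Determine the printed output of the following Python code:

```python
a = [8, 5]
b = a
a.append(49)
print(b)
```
[8, 5, 49]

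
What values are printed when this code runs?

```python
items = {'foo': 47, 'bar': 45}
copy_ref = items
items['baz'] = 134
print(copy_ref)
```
{'foo': 47, 'bar': 45, 'baz': 134}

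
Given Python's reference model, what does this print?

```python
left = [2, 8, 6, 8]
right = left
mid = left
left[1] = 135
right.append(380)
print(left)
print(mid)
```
[2, 135, 6, 8, 380]
[2, 135, 6, 8, 380]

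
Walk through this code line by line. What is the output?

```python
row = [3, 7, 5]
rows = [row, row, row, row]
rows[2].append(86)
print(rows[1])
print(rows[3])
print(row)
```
[3, 7, 5, 86]
[3, 7, 5, 86]
[3, 7, 5, 86]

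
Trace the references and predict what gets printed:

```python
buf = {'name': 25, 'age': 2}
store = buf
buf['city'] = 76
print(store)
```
{'name': 25, 'age': 2, 'city': 76}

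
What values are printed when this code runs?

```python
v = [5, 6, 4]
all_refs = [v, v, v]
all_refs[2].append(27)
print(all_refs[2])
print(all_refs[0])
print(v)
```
[5, 6, 4, 27]
[5, 6, 4, 27]
[5, 6, 4, 27]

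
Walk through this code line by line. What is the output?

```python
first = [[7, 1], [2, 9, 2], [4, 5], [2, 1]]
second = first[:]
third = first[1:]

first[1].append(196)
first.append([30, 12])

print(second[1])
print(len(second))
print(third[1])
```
[2, 9, 2, 196]
4
[4, 5]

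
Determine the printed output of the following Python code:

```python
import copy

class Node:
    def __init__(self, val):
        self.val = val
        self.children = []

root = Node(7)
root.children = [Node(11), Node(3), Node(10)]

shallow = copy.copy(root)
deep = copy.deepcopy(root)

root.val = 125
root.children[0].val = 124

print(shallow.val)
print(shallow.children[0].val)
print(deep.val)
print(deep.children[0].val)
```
7
124
7
11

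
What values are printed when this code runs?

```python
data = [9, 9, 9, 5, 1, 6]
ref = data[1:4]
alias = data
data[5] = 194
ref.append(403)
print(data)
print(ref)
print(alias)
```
[9, 9, 9, 5, 1, 194]
[9, 9, 5, 403]
[9, 9, 9, 5, 1, 194]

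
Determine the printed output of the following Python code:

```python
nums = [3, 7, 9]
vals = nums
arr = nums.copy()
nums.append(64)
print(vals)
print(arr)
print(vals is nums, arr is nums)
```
[3, 7, 9, 64]
[3, 7, 9]
True False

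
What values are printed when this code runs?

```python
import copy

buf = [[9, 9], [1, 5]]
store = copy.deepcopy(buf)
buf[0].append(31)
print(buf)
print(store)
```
[[9, 9, 31], [1, 5]]
[[9, 9], [1, 5]]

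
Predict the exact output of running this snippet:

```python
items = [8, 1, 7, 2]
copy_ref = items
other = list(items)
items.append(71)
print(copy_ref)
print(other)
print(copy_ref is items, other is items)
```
[8, 1, 7, 2, 71]
[8, 1, 7, 2]
True False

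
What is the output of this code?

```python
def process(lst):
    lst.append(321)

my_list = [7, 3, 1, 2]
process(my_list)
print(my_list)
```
[7, 3, 1, 2, 321]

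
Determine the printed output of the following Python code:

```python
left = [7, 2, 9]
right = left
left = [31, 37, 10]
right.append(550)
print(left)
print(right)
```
[31, 37, 10]
[7, 2, 9, 550]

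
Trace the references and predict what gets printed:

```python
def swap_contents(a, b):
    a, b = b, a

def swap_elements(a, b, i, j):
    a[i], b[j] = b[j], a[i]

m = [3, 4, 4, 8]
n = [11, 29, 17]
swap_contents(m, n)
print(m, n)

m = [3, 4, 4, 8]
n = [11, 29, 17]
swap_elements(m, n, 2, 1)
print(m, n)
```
[3, 4, 4, 8] [11, 29, 17]
[3, 4, 29, 8] [11, 4, 17]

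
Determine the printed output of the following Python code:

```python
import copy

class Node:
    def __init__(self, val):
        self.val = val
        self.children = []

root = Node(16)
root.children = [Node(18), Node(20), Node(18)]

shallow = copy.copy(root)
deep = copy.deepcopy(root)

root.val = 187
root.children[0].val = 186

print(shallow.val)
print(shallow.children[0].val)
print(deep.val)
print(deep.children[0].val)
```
16
186
16
18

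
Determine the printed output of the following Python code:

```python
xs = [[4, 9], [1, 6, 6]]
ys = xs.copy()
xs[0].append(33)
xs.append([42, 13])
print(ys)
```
[[4, 9, 33], [1, 6, 6]]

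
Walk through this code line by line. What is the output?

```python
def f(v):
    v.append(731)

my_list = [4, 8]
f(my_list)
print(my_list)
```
[4, 8, 731]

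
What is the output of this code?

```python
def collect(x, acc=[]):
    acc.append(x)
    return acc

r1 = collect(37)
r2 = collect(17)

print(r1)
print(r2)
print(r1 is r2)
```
[37, 17]
[37, 17]
True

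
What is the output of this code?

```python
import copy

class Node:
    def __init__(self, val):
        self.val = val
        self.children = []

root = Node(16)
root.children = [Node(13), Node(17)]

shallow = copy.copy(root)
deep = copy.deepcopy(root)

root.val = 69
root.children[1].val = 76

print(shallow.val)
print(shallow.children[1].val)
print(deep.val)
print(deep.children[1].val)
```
16
76
16
17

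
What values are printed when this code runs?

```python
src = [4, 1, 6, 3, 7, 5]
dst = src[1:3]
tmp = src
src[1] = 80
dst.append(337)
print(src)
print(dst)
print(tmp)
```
[4, 80, 6, 3, 7, 5]
[1, 6, 337]
[4, 80, 6, 3, 7, 5]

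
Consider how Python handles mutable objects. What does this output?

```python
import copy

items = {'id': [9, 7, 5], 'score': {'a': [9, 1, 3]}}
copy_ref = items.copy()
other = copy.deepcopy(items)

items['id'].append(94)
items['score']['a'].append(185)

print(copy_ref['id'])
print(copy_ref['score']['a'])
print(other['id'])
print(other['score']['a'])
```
[9, 7, 5, 94]
[9, 1, 3, 185]
[9, 7, 5]
[9, 1, 3]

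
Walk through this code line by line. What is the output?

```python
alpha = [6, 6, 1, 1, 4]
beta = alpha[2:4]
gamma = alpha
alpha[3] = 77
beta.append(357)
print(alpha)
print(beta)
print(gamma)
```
[6, 6, 1, 77, 4]
[1, 1, 357]
[6, 6, 1, 77, 4]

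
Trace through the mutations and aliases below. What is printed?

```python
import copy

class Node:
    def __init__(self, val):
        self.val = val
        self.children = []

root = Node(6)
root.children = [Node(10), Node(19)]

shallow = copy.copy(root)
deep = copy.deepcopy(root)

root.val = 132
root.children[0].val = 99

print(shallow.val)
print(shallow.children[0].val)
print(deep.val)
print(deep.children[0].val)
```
6
99
6
10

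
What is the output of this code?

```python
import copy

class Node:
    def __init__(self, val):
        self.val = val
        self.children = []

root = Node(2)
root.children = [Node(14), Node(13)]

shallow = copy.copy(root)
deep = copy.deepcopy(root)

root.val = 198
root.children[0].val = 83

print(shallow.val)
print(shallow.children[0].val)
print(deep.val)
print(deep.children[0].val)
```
2
83
2
14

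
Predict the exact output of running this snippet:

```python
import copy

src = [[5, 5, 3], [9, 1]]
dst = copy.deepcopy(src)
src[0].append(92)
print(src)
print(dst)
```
[[5, 5, 3, 92], [9, 1]]
[[5, 5, 3], [9, 1]]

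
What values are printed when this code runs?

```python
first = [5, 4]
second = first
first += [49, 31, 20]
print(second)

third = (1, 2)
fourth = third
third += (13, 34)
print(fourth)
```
[5, 4, 49, 31, 20]
(1, 2)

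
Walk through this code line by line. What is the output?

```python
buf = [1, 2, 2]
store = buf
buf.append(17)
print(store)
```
[1, 2, 2, 17]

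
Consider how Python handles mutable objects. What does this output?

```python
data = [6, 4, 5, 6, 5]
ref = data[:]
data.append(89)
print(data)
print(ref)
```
[6, 4, 5, 6, 5, 89]
[6, 4, 5, 6, 5]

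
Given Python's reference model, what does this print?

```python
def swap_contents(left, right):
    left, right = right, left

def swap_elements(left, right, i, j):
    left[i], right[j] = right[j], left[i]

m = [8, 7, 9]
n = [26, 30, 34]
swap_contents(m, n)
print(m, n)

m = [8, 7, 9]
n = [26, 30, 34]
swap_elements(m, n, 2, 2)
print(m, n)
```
[8, 7, 9] [26, 30, 34]
[8, 7, 34] [26, 30, 9]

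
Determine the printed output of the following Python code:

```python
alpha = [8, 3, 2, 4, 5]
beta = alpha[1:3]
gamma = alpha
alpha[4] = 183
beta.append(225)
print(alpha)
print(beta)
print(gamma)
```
[8, 3, 2, 4, 183]
[3, 2, 225]
[8, 3, 2, 4, 183]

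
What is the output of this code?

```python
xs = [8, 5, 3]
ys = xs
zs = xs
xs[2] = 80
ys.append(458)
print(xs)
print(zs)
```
[8, 5, 80, 458]
[8, 5, 80, 458]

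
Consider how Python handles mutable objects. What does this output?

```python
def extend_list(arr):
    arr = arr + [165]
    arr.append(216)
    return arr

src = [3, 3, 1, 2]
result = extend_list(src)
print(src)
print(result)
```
[3, 3, 1, 2]
[3, 3, 1, 2, 165, 216]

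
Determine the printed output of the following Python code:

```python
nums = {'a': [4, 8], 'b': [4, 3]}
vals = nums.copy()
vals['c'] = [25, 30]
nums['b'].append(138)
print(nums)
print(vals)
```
{'a': [4, 8], 'b': [4, 3, 138]}
{'a': [4, 8], 'b': [4, 3, 138], 'c': [25, 30]}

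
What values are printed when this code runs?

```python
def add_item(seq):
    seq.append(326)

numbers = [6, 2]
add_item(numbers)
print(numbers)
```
[6, 2, 326]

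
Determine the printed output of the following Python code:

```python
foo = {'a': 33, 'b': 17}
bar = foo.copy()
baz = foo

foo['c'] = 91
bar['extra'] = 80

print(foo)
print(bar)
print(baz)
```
{'a': 33, 'b': 17, 'c': 91}
{'a': 33, 'b': 17, 'extra': 80}
{'a': 33, 'b': 17, 'c': 91}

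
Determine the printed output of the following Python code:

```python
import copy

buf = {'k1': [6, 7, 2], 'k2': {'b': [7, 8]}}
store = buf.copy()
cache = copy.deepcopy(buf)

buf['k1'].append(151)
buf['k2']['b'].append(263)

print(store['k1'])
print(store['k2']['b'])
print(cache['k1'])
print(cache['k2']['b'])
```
[6, 7, 2, 151]
[7, 8, 263]
[6, 7, 2]
[7, 8]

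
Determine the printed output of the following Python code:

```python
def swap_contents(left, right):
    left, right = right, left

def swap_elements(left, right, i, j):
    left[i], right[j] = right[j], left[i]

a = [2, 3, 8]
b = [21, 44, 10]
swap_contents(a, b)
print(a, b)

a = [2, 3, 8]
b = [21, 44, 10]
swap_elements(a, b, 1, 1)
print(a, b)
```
[2, 3, 8] [21, 44, 10]
[2, 44, 8] [21, 3, 10]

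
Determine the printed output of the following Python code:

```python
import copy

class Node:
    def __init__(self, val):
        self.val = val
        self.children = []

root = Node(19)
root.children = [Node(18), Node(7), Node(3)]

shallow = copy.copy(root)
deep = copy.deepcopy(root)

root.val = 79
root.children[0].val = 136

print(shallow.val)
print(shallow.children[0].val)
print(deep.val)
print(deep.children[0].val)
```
19
136
19
18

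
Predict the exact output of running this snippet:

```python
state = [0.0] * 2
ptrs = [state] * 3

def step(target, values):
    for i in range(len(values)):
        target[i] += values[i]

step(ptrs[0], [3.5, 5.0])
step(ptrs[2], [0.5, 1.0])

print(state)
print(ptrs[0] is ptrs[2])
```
[4.0, 6.0]
True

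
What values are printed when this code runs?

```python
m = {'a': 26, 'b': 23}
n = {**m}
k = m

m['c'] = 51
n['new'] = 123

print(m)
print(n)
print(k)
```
{'a': 26, 'b': 23, 'c': 51}
{'a': 26, 'b': 23, 'new': 123}
{'a': 26, 'b': 23, 'c': 51}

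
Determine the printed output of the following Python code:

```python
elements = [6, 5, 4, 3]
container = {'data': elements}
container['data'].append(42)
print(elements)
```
[6, 5, 4, 3, 42]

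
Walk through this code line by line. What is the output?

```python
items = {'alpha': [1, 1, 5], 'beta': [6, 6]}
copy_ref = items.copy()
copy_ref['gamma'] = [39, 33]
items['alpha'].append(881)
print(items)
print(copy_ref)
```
{'alpha': [1, 1, 5, 881], 'beta': [6, 6]}
{'alpha': [1, 1, 5, 881], 'beta': [6, 6], 'gamma': [39, 33]}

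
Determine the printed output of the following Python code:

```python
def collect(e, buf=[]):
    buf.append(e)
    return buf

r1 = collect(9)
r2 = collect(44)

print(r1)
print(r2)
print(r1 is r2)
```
[9, 44]
[9, 44]
True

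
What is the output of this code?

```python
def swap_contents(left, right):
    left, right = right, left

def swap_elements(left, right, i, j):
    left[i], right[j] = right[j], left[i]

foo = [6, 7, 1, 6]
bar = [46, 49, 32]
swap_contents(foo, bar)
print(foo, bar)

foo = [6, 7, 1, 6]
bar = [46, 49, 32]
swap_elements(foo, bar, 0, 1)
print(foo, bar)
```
[6, 7, 1, 6] [46, 49, 32]
[49, 7, 1, 6] [46, 6, 32]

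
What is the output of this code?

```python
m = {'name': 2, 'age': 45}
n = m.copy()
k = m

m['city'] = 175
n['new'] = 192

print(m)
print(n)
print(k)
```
{'name': 2, 'age': 45, 'city': 175}
{'name': 2, 'age': 45, 'new': 192}
{'name': 2, 'age': 45, 'city': 175}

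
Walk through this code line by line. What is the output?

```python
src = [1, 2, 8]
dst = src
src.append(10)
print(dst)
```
[1, 2, 8, 10]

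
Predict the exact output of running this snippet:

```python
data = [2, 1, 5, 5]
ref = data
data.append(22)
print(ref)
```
[2, 1, 5, 5, 22]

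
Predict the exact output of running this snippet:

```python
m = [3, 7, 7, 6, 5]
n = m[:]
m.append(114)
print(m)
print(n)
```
[3, 7, 7, 6, 5, 114]
[3, 7, 7, 6, 5]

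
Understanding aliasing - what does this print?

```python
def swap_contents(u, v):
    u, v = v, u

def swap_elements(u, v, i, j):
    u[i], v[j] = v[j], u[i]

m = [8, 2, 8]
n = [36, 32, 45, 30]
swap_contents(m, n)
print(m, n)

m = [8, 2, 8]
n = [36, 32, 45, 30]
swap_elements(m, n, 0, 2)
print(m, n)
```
[8, 2, 8] [36, 32, 45, 30]
[45, 2, 8] [36, 32, 8, 30]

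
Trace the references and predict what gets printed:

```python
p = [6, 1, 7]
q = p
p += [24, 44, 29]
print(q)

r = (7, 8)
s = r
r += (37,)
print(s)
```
[6, 1, 7, 24, 44, 29]
(7, 8)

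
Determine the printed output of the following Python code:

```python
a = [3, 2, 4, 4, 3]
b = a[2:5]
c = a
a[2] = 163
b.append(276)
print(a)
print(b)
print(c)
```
[3, 2, 163, 4, 3]
[4, 4, 3, 276]
[3, 2, 163, 4, 3]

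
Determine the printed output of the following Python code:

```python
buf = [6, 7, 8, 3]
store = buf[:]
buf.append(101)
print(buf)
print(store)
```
[6, 7, 8, 3, 101]
[6, 7, 8, 3]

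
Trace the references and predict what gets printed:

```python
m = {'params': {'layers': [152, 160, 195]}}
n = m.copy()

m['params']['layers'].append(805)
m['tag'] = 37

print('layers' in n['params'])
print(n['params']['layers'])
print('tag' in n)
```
True
[152, 160, 195, 805]
False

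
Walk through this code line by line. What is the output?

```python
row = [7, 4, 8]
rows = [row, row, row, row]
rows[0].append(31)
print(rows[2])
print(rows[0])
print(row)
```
[7, 4, 8, 31]
[7, 4, 8, 31]
[7, 4, 8, 31]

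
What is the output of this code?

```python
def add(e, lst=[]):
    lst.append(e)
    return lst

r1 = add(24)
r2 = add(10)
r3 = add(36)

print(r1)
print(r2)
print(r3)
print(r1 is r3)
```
[24, 10, 36]
[24, 10, 36]
[24, 10, 36]
True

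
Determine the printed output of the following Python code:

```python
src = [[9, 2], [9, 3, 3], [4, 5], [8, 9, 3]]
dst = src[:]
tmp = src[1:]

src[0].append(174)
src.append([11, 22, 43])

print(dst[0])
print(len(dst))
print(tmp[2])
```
[9, 2, 174]
4
[8, 9, 3]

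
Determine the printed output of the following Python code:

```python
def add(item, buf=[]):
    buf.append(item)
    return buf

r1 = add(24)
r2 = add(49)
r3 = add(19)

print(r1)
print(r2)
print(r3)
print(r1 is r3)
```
[24, 49, 19]
[24, 49, 19]
[24, 49, 19]
True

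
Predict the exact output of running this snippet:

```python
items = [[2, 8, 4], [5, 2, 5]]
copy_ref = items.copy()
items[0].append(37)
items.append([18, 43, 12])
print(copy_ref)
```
[[2, 8, 4, 37], [5, 2, 5]]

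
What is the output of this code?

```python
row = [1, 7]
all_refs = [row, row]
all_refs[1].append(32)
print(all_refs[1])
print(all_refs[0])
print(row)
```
[1, 7, 32]
[1, 7, 32]
[1, 7, 32]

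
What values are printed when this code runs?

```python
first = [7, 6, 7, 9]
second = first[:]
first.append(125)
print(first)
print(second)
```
[7, 6, 7, 9, 125]
[7, 6, 7, 9]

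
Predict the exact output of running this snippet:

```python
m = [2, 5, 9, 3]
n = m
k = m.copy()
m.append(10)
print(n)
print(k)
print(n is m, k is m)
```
[2, 5, 9, 3, 10]
[2, 5, 9, 3]
True False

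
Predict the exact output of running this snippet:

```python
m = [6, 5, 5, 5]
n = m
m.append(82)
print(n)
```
[6, 5, 5, 5, 82]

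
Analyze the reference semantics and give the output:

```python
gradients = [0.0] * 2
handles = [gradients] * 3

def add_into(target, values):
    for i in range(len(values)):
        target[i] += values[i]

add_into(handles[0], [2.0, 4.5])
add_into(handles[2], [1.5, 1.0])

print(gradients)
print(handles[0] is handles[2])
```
[3.5, 5.5]
True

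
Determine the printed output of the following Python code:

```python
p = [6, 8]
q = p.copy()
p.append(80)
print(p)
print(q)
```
[6, 8, 80]
[6, 8]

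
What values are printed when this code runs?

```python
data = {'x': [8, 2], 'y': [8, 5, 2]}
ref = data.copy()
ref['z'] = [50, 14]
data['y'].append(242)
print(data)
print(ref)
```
{'x': [8, 2], 'y': [8, 5, 2, 242]}
{'x': [8, 2], 'y': [8, 5, 2, 242], 'z': [50, 14]}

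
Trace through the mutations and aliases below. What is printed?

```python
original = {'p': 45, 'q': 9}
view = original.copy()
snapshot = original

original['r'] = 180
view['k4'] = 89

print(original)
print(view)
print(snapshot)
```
{'p': 45, 'q': 9, 'r': 180}
{'p': 45, 'q': 9, 'k4': 89}
{'p': 45, 'q': 9, 'r': 180}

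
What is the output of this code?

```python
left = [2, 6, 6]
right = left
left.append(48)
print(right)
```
[2, 6, 6, 48]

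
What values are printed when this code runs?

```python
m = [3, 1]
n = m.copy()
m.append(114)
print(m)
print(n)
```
[3, 1, 114]
[3, 1]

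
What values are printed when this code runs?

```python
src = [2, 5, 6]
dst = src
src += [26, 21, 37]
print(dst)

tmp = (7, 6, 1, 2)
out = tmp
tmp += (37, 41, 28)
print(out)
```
[2, 5, 6, 26, 21, 37]
(7, 6, 1, 2)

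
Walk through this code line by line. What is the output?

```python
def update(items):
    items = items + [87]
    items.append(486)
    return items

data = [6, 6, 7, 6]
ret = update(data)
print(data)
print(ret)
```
[6, 6, 7, 6]
[6, 6, 7, 6, 87, 486]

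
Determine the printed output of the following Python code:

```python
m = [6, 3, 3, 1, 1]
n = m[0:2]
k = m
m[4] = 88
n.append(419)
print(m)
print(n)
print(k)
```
[6, 3, 3, 1, 88]
[6, 3, 419]
[6, 3, 3, 1, 88]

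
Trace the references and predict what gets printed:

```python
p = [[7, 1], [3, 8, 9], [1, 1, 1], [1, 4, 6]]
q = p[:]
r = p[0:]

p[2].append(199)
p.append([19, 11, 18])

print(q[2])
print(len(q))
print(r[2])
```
[1, 1, 1, 199]
4
[1, 1, 1, 199]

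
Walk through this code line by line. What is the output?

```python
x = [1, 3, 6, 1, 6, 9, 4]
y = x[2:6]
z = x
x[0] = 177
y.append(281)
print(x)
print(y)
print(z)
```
[177, 3, 6, 1, 6, 9, 4]
[6, 1, 6, 9, 281]
[177, 3, 6, 1, 6, 9, 4]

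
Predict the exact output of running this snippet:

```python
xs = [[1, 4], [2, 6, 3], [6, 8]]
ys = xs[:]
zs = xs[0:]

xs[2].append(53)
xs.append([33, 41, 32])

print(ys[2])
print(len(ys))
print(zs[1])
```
[6, 8, 53]
3
[2, 6, 3]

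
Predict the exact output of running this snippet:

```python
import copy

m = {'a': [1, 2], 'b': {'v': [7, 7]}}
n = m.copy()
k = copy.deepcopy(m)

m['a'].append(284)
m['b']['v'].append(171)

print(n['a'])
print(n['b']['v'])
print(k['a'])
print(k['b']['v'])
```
[1, 2, 284]
[7, 7, 171]
[1, 2]
[7, 7]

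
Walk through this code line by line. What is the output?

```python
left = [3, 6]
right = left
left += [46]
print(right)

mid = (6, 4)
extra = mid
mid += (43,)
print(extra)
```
[3, 6, 46]
(6, 4)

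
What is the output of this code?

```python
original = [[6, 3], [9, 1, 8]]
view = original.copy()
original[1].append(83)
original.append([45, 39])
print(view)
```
[[6, 3], [9, 1, 8, 83]]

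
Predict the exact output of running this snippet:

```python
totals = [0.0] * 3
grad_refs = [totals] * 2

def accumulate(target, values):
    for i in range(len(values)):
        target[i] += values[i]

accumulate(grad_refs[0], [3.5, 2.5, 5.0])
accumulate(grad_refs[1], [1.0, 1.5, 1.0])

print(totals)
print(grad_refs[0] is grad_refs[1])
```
[4.5, 4.0, 6.0]
True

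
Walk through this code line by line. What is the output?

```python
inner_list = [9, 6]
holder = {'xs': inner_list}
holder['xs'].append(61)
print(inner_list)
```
[9, 6, 61]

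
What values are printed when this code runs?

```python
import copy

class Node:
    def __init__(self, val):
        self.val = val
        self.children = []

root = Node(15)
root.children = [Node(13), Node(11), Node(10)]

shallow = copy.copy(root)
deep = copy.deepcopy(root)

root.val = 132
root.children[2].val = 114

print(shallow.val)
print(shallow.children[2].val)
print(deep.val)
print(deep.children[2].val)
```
15
114
15
10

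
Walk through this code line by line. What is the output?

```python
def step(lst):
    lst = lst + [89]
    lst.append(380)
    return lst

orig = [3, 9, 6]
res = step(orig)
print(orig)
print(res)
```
[3, 9, 6]
[3, 9, 6, 89, 380]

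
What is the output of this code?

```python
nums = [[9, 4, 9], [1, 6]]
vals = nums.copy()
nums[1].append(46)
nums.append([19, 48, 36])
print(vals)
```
[[9, 4, 9], [1, 6, 46]]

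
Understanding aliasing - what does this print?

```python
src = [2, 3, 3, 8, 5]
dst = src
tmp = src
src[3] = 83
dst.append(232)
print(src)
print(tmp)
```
[2, 3, 3, 83, 5, 232]
[2, 3, 3, 83, 5, 232]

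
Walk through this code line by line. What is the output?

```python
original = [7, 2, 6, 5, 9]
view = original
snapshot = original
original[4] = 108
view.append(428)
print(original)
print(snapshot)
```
[7, 2, 6, 5, 108, 428]
[7, 2, 6, 5, 108, 428]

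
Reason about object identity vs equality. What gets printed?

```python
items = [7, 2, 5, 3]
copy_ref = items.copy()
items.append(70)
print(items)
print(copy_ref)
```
[7, 2, 5, 3, 70]
[7, 2, 5, 3]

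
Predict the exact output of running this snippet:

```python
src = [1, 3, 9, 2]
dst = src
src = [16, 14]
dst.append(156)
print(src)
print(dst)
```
[16, 14]
[1, 3, 9, 2, 156]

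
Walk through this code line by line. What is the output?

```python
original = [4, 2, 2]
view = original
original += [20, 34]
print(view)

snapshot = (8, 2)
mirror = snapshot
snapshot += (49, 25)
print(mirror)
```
[4, 2, 2, 20, 34]
(8, 2)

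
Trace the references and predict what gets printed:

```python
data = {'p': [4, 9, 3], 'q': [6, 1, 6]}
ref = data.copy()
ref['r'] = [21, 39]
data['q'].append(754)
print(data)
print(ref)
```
{'p': [4, 9, 3], 'q': [6, 1, 6, 754]}
{'p': [4, 9, 3], 'q': [6, 1, 6, 754], 'r': [21, 39]}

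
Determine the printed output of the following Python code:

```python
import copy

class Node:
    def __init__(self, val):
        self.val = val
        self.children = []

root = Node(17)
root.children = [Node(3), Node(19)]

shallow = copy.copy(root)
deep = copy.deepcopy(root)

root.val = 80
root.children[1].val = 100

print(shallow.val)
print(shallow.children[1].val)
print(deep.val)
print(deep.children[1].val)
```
17
100
17
19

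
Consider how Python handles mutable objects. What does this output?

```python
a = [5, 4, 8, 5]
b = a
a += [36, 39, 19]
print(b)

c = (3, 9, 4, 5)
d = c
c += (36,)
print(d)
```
[5, 4, 8, 5, 36, 39, 19]
(3, 9, 4, 5)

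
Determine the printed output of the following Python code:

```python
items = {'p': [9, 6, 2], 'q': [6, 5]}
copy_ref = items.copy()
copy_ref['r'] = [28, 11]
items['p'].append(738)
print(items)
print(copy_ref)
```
{'p': [9, 6, 2, 738], 'q': [6, 5]}
{'p': [9, 6, 2, 738], 'q': [6, 5], 'r': [28, 11]}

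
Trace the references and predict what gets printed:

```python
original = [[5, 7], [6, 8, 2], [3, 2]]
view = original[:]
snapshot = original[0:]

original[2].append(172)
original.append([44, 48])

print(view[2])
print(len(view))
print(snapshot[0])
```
[3, 2, 172]
3
[5, 7]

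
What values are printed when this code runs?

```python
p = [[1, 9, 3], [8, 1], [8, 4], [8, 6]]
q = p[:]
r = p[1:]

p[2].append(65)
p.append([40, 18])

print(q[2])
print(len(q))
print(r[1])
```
[8, 4, 65]
4
[8, 4, 65]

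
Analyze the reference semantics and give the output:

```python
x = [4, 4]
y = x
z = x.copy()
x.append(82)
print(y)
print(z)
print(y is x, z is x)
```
[4, 4, 82]
[4, 4]
True False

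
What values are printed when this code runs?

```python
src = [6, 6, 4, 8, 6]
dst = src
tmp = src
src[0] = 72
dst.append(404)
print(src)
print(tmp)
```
[72, 6, 4, 8, 6, 404]
[72, 6, 4, 8, 6, 404]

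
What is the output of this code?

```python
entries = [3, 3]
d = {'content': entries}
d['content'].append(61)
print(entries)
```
[3, 3, 61]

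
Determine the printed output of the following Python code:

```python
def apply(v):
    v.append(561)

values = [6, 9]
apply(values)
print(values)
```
[6, 9, 561]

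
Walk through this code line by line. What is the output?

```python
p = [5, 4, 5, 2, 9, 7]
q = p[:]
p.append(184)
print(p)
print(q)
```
[5, 4, 5, 2, 9, 7, 184]
[5, 4, 5, 2, 9, 7]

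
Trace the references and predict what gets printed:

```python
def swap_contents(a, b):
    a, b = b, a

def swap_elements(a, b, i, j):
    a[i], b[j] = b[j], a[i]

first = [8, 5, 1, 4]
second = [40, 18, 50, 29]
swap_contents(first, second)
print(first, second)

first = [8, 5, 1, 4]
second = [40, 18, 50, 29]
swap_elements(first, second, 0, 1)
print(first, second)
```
[8, 5, 1, 4] [40, 18, 50, 29]
[18, 5, 1, 4] [40, 8, 50, 29]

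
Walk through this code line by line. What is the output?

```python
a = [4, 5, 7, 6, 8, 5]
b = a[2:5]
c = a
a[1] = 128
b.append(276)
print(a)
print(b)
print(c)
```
[4, 128, 7, 6, 8, 5]
[7, 6, 8, 276]
[4, 128, 7, 6, 8, 5]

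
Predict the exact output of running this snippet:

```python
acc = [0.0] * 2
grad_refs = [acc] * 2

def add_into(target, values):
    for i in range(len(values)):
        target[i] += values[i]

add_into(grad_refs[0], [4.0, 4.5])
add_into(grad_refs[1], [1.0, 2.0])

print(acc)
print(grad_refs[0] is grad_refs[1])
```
[5.0, 6.5]
True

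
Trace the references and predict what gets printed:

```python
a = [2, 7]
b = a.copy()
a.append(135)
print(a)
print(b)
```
[2, 7, 135]
[2, 7]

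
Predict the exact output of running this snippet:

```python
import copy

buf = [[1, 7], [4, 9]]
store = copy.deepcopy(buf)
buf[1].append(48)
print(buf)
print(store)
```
[[1, 7], [4, 9, 48]]
[[1, 7], [4, 9]]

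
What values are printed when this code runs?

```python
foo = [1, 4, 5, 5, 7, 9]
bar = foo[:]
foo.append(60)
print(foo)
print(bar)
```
[1, 4, 5, 5, 7, 9, 60]
[1, 4, 5, 5, 7, 9]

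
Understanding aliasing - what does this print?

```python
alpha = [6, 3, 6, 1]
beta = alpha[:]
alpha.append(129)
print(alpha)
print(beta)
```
[6, 3, 6, 1, 129]
[6, 3, 6, 1]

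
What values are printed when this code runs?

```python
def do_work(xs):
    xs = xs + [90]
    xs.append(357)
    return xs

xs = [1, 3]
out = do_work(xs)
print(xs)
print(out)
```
[1, 3]
[1, 3, 90, 357]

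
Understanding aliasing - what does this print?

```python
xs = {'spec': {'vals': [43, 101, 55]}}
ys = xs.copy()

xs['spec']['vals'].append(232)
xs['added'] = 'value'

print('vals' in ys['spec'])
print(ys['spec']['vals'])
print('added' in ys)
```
True
[43, 101, 55, 232]
False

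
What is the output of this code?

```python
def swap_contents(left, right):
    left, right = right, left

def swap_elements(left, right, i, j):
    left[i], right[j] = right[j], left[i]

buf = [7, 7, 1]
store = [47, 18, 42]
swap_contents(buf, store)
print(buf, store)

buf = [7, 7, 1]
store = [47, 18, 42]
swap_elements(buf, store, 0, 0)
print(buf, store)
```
[7, 7, 1] [47, 18, 42]
[47, 7, 1] [7, 18, 42]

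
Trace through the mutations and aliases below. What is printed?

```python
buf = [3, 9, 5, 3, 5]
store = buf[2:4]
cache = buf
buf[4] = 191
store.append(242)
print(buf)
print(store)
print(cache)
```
[3, 9, 5, 3, 191]
[5, 3, 242]
[3, 9, 5, 3, 191]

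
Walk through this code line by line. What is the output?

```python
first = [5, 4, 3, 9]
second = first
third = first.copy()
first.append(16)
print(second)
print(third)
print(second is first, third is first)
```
[5, 4, 3, 9, 16]
[5, 4, 3, 9]
True False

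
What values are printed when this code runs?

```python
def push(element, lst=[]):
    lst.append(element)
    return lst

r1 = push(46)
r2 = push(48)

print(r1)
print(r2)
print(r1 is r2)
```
[46, 48]
[46, 48]
True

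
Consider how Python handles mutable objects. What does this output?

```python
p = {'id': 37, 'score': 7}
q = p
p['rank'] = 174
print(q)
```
{'id': 37, 'score': 7, 'rank': 174}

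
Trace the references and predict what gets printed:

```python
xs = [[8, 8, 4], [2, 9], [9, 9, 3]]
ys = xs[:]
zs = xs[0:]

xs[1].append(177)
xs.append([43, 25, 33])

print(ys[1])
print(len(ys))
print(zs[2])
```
[2, 9, 177]
3
[9, 9, 3]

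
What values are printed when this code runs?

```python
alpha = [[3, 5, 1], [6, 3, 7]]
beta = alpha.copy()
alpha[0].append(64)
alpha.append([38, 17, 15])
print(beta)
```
[[3, 5, 1, 64], [6, 3, 7]]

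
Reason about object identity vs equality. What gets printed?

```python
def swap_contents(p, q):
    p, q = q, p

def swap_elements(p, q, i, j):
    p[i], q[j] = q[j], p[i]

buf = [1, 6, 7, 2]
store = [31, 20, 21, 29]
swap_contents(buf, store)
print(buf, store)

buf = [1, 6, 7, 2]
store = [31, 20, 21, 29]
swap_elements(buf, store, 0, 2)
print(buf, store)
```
[1, 6, 7, 2] [31, 20, 21, 29]
[21, 6, 7, 2] [31, 20, 1, 29]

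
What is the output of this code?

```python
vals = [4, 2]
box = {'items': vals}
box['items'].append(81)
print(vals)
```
[4, 2, 81]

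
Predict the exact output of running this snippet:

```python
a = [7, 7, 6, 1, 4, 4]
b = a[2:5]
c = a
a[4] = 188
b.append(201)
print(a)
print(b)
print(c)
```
[7, 7, 6, 1, 188, 4]
[6, 1, 4, 201]
[7, 7, 6, 1, 188, 4]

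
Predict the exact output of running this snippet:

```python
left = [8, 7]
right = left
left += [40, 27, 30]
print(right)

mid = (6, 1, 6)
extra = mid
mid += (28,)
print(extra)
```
[8, 7, 40, 27, 30]
(6, 1, 6)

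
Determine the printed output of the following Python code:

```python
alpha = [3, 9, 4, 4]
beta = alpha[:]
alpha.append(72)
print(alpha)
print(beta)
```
[3, 9, 4, 4, 72]
[3, 9, 4, 4]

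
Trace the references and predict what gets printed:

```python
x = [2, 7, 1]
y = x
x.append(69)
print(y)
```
[2, 7, 1, 69]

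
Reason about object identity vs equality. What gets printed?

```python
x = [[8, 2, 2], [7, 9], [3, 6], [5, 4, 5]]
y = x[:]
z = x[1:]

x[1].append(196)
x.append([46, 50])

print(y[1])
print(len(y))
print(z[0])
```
[7, 9, 196]
4
[7, 9, 196]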